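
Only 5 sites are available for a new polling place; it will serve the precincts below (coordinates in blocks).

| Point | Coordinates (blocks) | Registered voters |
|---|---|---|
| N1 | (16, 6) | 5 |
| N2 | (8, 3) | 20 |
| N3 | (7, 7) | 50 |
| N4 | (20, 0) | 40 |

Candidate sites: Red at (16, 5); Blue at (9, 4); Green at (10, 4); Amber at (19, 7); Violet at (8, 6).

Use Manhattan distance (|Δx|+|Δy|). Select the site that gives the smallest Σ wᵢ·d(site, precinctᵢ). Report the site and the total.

Violet, total 920 blocks

Total weighted distance at each candidate:
  Red (16, 5): total = 1115
  Blue (9, 4): total = 935
  Green (10, 4): total = 960
  Amber (19, 7): total = 1240
  Violet (8, 6): total = 920
Minimum is at Violet with total 920 blocks.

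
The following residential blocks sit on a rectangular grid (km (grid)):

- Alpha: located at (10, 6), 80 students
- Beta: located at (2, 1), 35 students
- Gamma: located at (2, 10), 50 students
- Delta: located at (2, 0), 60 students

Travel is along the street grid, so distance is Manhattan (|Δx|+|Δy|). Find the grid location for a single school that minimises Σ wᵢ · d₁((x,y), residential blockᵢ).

Manhattan distance separates: Σwᵢ(|x−xᵢ|+|y−yᵢ|) = Σwᵢ|x−xᵢ| + Σwᵢ|y−yᵢ|, so x and y are optimised independently as 1-D weighted medians.
Total weight W = 225; half = 112.5.
x-coordinate, sorted with cumulative weight:
  x=2 (Beta, w=35) cum 35
  x=2 (Gamma, w=50) cum 85
  x=2 (Delta, w=60) cum 145  ← median
  x=10 (Alpha, w=80) cum 225
⇒ x* = 2
y-coordinate, sorted with cumulative weight:
  y=0 (Delta, w=60) cum 60
  y=1 (Beta, w=35) cum 95
  y=6 (Alpha, w=80) cum 175  ← median
  y=10 (Gamma, w=50) cum 225
⇒ y* = 6

(2, 6)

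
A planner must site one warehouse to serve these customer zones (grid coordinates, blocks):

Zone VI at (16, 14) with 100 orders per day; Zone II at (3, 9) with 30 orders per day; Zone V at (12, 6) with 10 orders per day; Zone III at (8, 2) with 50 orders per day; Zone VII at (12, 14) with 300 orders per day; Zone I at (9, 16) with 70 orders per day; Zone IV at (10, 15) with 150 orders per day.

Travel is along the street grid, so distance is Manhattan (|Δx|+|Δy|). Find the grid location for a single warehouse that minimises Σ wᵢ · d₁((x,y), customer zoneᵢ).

Manhattan distance separates: Σwᵢ(|x−xᵢ|+|y−yᵢ|) = Σwᵢ|x−xᵢ| + Σwᵢ|y−yᵢ|, so x and y are optimised independently as 1-D weighted medians.
Total weight W = 710; half = 355.
x-coordinate, sorted with cumulative weight:
  x=3 (Zone II, w=30) cum 30
  x=8 (Zone III, w=50) cum 80
  x=9 (Zone I, w=70) cum 150
  x=10 (Zone IV, w=150) cum 300
  x=12 (Zone V, w=10) cum 310
  x=12 (Zone VII, w=300) cum 610  ← median
  x=16 (Zone VI, w=100) cum 710
⇒ x* = 12
y-coordinate, sorted with cumulative weight:
  y=2 (Zone III, w=50) cum 50
  y=6 (Zone V, w=10) cum 60
  y=9 (Zone II, w=30) cum 90
  y=14 (Zone VI, w=100) cum 190
  y=14 (Zone VII, w=300) cum 490  ← median
  y=15 (Zone IV, w=150) cum 640
  y=16 (Zone I, w=70) cum 710
⇒ y* = 14

(12, 14)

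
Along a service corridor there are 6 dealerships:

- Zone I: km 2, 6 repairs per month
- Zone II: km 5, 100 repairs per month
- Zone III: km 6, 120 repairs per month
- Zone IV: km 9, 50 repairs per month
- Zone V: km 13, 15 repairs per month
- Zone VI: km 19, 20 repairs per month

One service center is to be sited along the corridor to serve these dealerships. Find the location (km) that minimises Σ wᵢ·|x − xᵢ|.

For a sum of weighted absolute distances on a line, the optimum is the weighted median (not the mean). Total weight W = 311; half-weight = 155.5.
Sort by position and accumulate weight:
  km 2 (Zone I, w=6) → cum 6
  km 5 (Zone II, w=100) → cum 106
  km 6 (Zone III, w=120) → cum 226  ≥ 155.5 → median here
  km 9 (Zone IV, w=50) → cum 276
  km 13 (Zone V, w=15) → cum 291
  km 19 (Zone VI, w=20) → cum 311
Optimal location: km 6.

x = 6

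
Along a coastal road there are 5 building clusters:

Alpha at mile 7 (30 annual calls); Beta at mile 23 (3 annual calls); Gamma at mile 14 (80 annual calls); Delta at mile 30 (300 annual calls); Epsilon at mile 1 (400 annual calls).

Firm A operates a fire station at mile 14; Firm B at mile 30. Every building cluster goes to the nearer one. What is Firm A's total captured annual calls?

510

The indifferent point is the midpoint (14+30)/2 = 22; building clusters left of it (closer to Firm A at 14) go to Firm A, those right go to Firm B.
  Epsilon at 1 (w=400) → Firm A
  Alpha at 7 (w=30) → Firm A
  Gamma at 14 (w=80) → Firm A
  Beta at 23 (w=3) → Firm B
  Delta at 30 (w=300) → Firm B
Firm A captures 510; Firm B captures 303.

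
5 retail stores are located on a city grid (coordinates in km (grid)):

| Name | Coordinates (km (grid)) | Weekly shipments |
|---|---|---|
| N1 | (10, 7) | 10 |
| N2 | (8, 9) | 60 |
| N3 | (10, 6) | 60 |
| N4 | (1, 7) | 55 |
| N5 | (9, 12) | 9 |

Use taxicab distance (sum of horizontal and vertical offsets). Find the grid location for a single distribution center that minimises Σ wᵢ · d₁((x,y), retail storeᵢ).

Manhattan distance separates: Σwᵢ(|x−xᵢ|+|y−yᵢ|) = Σwᵢ|x−xᵢ| + Σwᵢ|y−yᵢ|, so x and y are optimised independently as 1-D weighted medians.
Total weight W = 194; half = 97.
x-coordinate, sorted with cumulative weight:
  x=1 (N4, w=55) cum 55
  x=8 (N2, w=60) cum 115  ← median
  x=9 (N5, w=9) cum 124
  x=10 (N1, w=10) cum 134
  x=10 (N3, w=60) cum 194
⇒ x* = 8
y-coordinate, sorted with cumulative weight:
  y=6 (N3, w=60) cum 60
  y=7 (N1, w=10) cum 70
  y=7 (N4, w=55) cum 125  ← median
  y=9 (N2, w=60) cum 185
  y=12 (N5, w=9) cum 194
⇒ y* = 7

(8, 7)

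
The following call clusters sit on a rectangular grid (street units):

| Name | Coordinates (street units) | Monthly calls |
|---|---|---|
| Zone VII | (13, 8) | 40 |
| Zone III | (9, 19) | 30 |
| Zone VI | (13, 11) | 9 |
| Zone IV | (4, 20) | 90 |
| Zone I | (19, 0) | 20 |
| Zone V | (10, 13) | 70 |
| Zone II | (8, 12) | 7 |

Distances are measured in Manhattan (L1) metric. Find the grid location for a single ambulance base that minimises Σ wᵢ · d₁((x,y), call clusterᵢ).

Manhattan distance separates: Σwᵢ(|x−xᵢ|+|y−yᵢ|) = Σwᵢ|x−xᵢ| + Σwᵢ|y−yᵢ|, so x and y are optimised independently as 1-D weighted medians.
Total weight W = 266; half = 133.
x-coordinate, sorted with cumulative weight:
  x=4 (Zone IV, w=90) cum 90
  x=8 (Zone II, w=7) cum 97
  x=9 (Zone III, w=30) cum 127
  x=10 (Zone V, w=70) cum 197  ← median
  x=13 (Zone VII, w=40) cum 237
  x=13 (Zone VI, w=9) cum 246
  x=19 (Zone I, w=20) cum 266
⇒ x* = 10
y-coordinate, sorted with cumulative weight:
  y=0 (Zone I, w=20) cum 20
  y=8 (Zone VII, w=40) cum 60
  y=11 (Zone VI, w=9) cum 69
  y=12 (Zone II, w=7) cum 76
  y=13 (Zone V, w=70) cum 146  ← median
  y=19 (Zone III, w=30) cum 176
  y=20 (Zone IV, w=90) cum 266
⇒ y* = 13

(10, 13)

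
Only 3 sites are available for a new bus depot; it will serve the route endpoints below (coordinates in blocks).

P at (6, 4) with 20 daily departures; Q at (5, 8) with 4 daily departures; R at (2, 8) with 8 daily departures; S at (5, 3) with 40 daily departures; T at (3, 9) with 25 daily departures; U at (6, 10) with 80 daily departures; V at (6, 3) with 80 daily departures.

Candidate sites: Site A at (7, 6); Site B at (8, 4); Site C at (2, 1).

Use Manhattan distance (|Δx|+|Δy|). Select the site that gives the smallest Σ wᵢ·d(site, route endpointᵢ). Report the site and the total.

Total weighted distance at each candidate:
  Site A (7, 6): total = 1227
  Site B (8, 4): total = 1438
  Site C (2, 1): total = 2181
Minimum is at Site A with total 1227 blocks.

Site A, total 1227 blocks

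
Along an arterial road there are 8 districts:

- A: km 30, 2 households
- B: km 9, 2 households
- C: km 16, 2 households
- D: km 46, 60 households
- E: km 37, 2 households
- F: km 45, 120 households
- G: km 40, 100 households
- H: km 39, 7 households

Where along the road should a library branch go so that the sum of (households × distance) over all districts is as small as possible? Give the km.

For a sum of weighted absolute distances on a line, the optimum is the weighted median (not the mean). Total weight W = 295; half-weight = 147.5.
Sort by position and accumulate weight:
  km 9 (B, w=2) → cum 2
  km 16 (C, w=2) → cum 4
  km 30 (A, w=2) → cum 6
  km 37 (E, w=2) → cum 8
  km 39 (H, w=7) → cum 15
  km 40 (G, w=100) → cum 115
  km 45 (F, w=120) → cum 235  ≥ 147.5 → median here
  km 46 (D, w=60) → cum 295
Optimal location: km 45.

x = 45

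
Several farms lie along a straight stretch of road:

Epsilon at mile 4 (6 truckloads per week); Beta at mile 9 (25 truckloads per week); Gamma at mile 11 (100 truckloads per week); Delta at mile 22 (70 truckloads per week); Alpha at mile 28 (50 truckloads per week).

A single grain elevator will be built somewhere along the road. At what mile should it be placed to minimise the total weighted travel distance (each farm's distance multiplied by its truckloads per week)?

x = 11

For a sum of weighted absolute distances on a line, the optimum is the weighted median (not the mean). Total weight W = 251; half-weight = 125.5.
Sort by position and accumulate weight:
  mile 4 (Epsilon, w=6) → cum 6
  mile 9 (Beta, w=25) → cum 31
  mile 11 (Gamma, w=100) → cum 131  ≥ 125.5 → median here
  mile 22 (Delta, w=70) → cum 201
  mile 28 (Alpha, w=50) → cum 251
Optimal location: mile 11.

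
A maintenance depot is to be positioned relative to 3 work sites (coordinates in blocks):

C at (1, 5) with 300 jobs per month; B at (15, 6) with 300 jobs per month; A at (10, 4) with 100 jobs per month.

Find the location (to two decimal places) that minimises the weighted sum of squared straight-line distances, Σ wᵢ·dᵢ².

(8.29, 5.29)

The minimiser of Σwᵢ‖p−pᵢ‖² is the weighted centroid p* = (Σwᵢpᵢ)/(Σwᵢ).
Σwᵢ = 700.
Σwᵢxᵢ = 300·1 + 300·15 + 100·10 = 5800.
Σwᵢyᵢ = 300·5 + 300·6 + 100·4 = 3700.
x* = 5800/700 = 8.29, y* = 3700/700 = 5.29.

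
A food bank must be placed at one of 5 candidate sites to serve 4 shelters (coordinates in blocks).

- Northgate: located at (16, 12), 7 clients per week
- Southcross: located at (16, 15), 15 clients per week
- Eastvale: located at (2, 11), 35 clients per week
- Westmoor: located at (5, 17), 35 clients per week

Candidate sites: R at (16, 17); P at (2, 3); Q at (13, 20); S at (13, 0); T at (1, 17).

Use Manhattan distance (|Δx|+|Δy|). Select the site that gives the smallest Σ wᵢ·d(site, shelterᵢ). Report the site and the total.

T, total 780 blocks

Total weighted distance at each candidate:
  R (16, 17): total = 1150
  P (2, 3): total = 1426
  Q (13, 20): total = 1282
  S (13, 0): total = 2020
  T (1, 17): total = 780
Minimum is at T with total 780 blocks.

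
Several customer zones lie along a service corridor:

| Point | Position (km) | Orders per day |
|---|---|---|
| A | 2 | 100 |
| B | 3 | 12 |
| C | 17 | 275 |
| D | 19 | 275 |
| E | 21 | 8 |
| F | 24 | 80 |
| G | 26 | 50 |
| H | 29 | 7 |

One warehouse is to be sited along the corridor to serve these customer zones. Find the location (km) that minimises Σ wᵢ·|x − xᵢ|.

For a sum of weighted absolute distances on a line, the optimum is the weighted median (not the mean). Total weight W = 807; half-weight = 403.5.
Sort by position and accumulate weight:
  km 2 (A, w=100) → cum 100
  km 3 (B, w=12) → cum 112
  km 17 (C, w=275) → cum 387
  km 19 (D, w=275) → cum 662  ≥ 403.5 → median here
  km 21 (E, w=8) → cum 670
  km 24 (F, w=80) → cum 750
  km 26 (G, w=50) → cum 800
  km 29 (H, w=7) → cum 807
Optimal location: km 19.

x = 19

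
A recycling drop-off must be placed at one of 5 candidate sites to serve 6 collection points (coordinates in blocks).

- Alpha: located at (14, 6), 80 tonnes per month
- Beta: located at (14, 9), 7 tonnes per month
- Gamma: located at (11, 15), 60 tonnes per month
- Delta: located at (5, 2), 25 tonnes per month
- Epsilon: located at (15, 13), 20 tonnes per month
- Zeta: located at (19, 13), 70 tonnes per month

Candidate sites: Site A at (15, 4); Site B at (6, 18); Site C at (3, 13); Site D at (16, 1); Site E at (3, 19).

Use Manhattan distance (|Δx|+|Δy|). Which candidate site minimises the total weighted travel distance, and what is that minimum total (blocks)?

Site A, total 2572 blocks

Total weighted distance at each candidate:
  Site A (15, 4): total = 2572
  Site B (6, 18): total = 4164
  Site C (3, 13): total = 3830
  Site D (16, 1): total = 3380
  Site E (3, 19): total = 5162
Minimum is at Site A with total 2572 blocks.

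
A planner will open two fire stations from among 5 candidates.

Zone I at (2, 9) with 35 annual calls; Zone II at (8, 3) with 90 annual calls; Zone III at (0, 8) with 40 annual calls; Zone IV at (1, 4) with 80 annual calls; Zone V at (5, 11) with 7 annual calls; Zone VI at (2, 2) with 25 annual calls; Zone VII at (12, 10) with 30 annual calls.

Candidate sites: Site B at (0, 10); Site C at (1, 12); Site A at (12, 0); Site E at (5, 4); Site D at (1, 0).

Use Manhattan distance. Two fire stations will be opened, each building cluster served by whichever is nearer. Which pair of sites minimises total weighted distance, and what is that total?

{Site B, Site E}, total 1392

Evaluate every pair (each demand assigned to the nearer of the two):
  {Site B, Site E}: total = 1392
  {Site C, Site E}: total = 1570
  {Site A, Site E}: total = 1794
  {Site E, Site D}: total = 1834
  {Site B, Site D}: total = 1882
  {Site B, Site A}: total = 1967
  {Site C, Site D}: total = 2060
  {Site A, Site D}: total = 2140
  {Site C, Site A}: total = 2220
  {Site B, Site C}: total = 2740
Best pair: {Site B, Site E} with total 1392.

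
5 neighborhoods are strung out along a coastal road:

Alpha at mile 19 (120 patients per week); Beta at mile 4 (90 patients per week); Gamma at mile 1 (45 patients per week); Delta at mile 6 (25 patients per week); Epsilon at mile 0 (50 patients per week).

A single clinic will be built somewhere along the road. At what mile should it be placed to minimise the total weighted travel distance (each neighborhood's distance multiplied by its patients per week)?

x = 4

For a sum of weighted absolute distances on a line, the optimum is the weighted median (not the mean). Total weight W = 330; half-weight = 165.
Sort by position and accumulate weight:
  mile 0 (Epsilon, w=50) → cum 50
  mile 1 (Gamma, w=45) → cum 95
  mile 4 (Beta, w=90) → cum 185  ≥ 165 → median here
  mile 6 (Delta, w=25) → cum 210
  mile 19 (Alpha, w=120) → cum 330
Optimal location: mile 4.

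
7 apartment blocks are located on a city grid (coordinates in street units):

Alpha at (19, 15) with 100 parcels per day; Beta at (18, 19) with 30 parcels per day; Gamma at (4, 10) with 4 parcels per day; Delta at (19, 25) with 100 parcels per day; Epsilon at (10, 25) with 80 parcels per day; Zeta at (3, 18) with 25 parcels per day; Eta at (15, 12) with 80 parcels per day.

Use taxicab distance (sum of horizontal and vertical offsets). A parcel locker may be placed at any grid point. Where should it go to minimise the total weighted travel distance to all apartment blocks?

Manhattan distance separates: Σwᵢ(|x−xᵢ|+|y−yᵢ|) = Σwᵢ|x−xᵢ| + Σwᵢ|y−yᵢ|, so x and y are optimised independently as 1-D weighted medians.
Total weight W = 419; half = 209.5.
x-coordinate, sorted with cumulative weight:
  x=3 (Zeta, w=25) cum 25
  x=4 (Gamma, w=4) cum 29
  x=10 (Epsilon, w=80) cum 109
  x=15 (Eta, w=80) cum 189
  x=18 (Beta, w=30) cum 219  ← median
  x=19 (Alpha, w=100) cum 319
  x=19 (Delta, w=100) cum 419
⇒ x* = 18
y-coordinate, sorted with cumulative weight:
  y=10 (Gamma, w=4) cum 4
  y=12 (Eta, w=80) cum 84
  y=15 (Alpha, w=100) cum 184
  y=18 (Zeta, w=25) cum 209
  y=19 (Beta, w=30) cum 239  ← median
  y=25 (Delta, w=100) cum 339
  y=25 (Epsilon, w=80) cum 419
⇒ y* = 19

(18, 19)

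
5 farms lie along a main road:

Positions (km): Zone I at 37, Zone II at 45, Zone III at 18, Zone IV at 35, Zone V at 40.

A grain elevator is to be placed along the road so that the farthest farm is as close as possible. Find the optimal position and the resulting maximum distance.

The 1-center on a line is the midpoint of the two extreme points: leftmost at 18, rightmost at 45.
Optimal location = (18 + 45)/2 = 31.5; maximum distance = (45 − 18)/2 = 13.5.

location 31.5, max distance 13.5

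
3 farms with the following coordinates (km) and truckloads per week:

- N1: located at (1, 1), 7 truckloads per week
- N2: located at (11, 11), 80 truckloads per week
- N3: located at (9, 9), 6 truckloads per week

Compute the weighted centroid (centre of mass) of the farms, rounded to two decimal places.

The minimiser of Σwᵢ‖p−pᵢ‖² is the weighted centroid p* = (Σwᵢpᵢ)/(Σwᵢ).
Σwᵢ = 93.
Σwᵢxᵢ = 7·1 + 80·11 + 6·9 = 941.
Σwᵢyᵢ = 7·1 + 80·11 + 6·9 = 941.
x* = 941/93 = 10.12, y* = 941/93 = 10.12.

(10.12, 10.12)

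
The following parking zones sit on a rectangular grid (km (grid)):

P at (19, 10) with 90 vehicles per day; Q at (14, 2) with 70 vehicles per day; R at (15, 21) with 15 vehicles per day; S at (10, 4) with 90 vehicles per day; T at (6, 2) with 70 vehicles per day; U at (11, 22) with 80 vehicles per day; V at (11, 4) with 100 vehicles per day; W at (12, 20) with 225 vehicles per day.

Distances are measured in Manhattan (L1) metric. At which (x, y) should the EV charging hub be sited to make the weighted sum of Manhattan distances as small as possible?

Manhattan distance separates: Σwᵢ(|x−xᵢ|+|y−yᵢ|) = Σwᵢ|x−xᵢ| + Σwᵢ|y−yᵢ|, so x and y are optimised independently as 1-D weighted medians.
Total weight W = 740; half = 370.
x-coordinate, sorted with cumulative weight:
  x=6 (T, w=70) cum 70
  x=10 (S, w=90) cum 160
  x=11 (U, w=80) cum 240
  x=11 (V, w=100) cum 340
  x=12 (W, w=225) cum 565  ← median
  x=14 (Q, w=70) cum 635
  x=15 (R, w=15) cum 650
  x=19 (P, w=90) cum 740
⇒ x* = 12
y-coordinate, sorted with cumulative weight:
  y=2 (Q, w=70) cum 70
  y=2 (T, w=70) cum 140
  y=4 (S, w=90) cum 230
  y=4 (V, w=100) cum 330
  y=10 (P, w=90) cum 420  ← median
  y=20 (W, w=225) cum 645
  y=21 (R, w=15) cum 660
  y=22 (U, w=80) cum 740
⇒ y* = 10

(12, 10)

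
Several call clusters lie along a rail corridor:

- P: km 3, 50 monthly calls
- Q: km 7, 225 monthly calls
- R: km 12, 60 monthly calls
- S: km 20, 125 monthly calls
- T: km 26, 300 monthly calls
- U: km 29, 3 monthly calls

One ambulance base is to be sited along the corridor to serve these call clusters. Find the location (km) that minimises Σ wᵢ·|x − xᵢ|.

For a sum of weighted absolute distances on a line, the optimum is the weighted median (not the mean). Total weight W = 763; half-weight = 381.5.
Sort by position and accumulate weight:
  km 3 (P, w=50) → cum 50
  km 7 (Q, w=225) → cum 275
  km 12 (R, w=60) → cum 335
  km 20 (S, w=125) → cum 460  ≥ 381.5 → median here
  km 26 (T, w=300) → cum 760
  km 29 (U, w=3) → cum 763
Optimal location: km 20.

x = 20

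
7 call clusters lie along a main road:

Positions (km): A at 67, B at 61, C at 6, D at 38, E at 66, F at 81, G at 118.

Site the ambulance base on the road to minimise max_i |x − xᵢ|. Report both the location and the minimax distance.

The 1-center on a line is the midpoint of the two extreme points: leftmost at 6, rightmost at 118.
Optimal location = (6 + 118)/2 = 62; maximum distance = (118 − 6)/2 = 56.

location 62, max distance 56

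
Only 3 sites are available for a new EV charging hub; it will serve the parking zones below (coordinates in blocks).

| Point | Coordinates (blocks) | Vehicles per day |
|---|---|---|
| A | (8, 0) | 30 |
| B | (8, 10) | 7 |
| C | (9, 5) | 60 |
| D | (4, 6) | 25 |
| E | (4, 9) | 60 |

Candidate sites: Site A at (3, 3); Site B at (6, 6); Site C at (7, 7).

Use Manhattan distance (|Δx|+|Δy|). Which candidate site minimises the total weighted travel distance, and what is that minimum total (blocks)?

Site B, total 872 blocks

Total weighted distance at each candidate:
  Site A (3, 3): total = 1324
  Site B (6, 6): total = 872
  Site C (7, 7): total = 908
Minimum is at Site B with total 872 blocks.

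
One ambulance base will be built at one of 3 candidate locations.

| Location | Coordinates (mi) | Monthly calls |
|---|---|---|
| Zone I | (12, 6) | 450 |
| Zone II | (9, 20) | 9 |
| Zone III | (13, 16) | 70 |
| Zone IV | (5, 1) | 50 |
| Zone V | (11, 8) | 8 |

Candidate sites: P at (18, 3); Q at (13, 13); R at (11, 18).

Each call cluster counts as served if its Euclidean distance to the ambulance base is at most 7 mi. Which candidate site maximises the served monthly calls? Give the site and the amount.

Coverage radius r = 7 mi; a point is covered iff (Δx)²+(Δy)² ≤ 7² = 49.
  P (18, 3): covers {Zone I} → 450
  Q (13, 13): covers {Zone III, Zone V} → 78
  R (11, 18): covers {Zone II, Zone III} → 79
Maximum coverage at P: 450 monthly calls.

P, covering 450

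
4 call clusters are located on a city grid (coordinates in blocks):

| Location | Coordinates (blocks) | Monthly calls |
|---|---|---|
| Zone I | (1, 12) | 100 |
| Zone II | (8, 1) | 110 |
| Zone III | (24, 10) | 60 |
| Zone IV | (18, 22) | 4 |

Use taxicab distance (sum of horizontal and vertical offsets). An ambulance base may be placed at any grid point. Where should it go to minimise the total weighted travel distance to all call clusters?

(8, 10)

Manhattan distance separates: Σwᵢ(|x−xᵢ|+|y−yᵢ|) = Σwᵢ|x−xᵢ| + Σwᵢ|y−yᵢ|, so x and y are optimised independently as 1-D weighted medians.
Total weight W = 274; half = 137.
x-coordinate, sorted with cumulative weight:
  x=1 (Zone I, w=100) cum 100
  x=8 (Zone II, w=110) cum 210  ← median
  x=18 (Zone IV, w=4) cum 214
  x=24 (Zone III, w=60) cum 274
⇒ x* = 8
y-coordinate, sorted with cumulative weight:
  y=1 (Zone II, w=110) cum 110
  y=10 (Zone III, w=60) cum 170  ← median
  y=12 (Zone I, w=100) cum 270
  y=22 (Zone IV, w=4) cum 274
⇒ y* = 10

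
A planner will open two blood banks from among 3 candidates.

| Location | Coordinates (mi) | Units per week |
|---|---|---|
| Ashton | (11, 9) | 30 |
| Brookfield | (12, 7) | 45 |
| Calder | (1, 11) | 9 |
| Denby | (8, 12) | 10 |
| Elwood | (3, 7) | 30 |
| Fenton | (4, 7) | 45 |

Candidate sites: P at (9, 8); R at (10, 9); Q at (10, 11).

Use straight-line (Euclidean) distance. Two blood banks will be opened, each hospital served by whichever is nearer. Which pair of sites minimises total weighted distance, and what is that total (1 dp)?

{P, R}, total 682.2

Evaluate every pair (each demand assigned to the nearer of the two):
  {P, R}: total = 682.2
  {P, Q}: total = 720.6
  {R, Q}: total = 763.6
Best pair: {P, R} with total 682.2.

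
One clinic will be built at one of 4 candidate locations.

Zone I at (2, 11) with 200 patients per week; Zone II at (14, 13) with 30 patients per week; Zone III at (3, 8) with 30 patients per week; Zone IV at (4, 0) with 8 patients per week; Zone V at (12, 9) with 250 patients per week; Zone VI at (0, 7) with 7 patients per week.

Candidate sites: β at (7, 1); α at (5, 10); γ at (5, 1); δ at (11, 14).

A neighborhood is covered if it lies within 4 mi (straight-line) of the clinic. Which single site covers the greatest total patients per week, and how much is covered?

α, covering 230

Coverage radius r = 4 mi; a point is covered iff (Δx)²+(Δy)² ≤ 4² = 16.
  β (7, 1): covers {Zone IV} → 8
  α (5, 10): covers {Zone I, Zone III} → 230
  γ (5, 1): covers {Zone IV} → 8
  δ (11, 14): covers {Zone II} → 30
Maximum coverage at α: 230 patients per week.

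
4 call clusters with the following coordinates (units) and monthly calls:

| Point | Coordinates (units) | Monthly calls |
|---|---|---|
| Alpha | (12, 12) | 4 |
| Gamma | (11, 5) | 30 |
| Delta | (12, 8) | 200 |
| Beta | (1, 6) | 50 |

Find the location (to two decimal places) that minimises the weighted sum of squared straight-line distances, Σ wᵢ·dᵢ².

(9.96, 7.39)

The minimiser of Σwᵢ‖p−pᵢ‖² is the weighted centroid p* = (Σwᵢpᵢ)/(Σwᵢ).
Σwᵢ = 284.
Σwᵢxᵢ = 4·12 + 30·11 + 200·12 + 50·1 = 2828.
Σwᵢyᵢ = 4·12 + 30·5 + 200·8 + 50·6 = 2098.
x* = 2828/284 = 9.96, y* = 2098/284 = 7.39.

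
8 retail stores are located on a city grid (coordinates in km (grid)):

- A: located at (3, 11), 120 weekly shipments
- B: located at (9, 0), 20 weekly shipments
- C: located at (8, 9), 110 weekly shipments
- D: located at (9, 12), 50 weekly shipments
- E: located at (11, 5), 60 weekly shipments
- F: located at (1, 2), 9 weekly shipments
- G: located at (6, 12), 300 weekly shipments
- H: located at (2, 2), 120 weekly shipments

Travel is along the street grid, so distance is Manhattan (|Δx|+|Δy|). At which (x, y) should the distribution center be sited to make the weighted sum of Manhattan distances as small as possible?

(6, 11)

Manhattan distance separates: Σwᵢ(|x−xᵢ|+|y−yᵢ|) = Σwᵢ|x−xᵢ| + Σwᵢ|y−yᵢ|, so x and y are optimised independently as 1-D weighted medians.
Total weight W = 789; half = 394.5.
x-coordinate, sorted with cumulative weight:
  x=1 (F, w=9) cum 9
  x=2 (H, w=120) cum 129
  x=3 (A, w=120) cum 249
  x=6 (G, w=300) cum 549  ← median
  x=8 (C, w=110) cum 659
  x=9 (B, w=20) cum 679
  x=9 (D, w=50) cum 729
  x=11 (E, w=60) cum 789
⇒ x* = 6
y-coordinate, sorted with cumulative weight:
  y=0 (B, w=20) cum 20
  y=2 (F, w=9) cum 29
  y=2 (H, w=120) cum 149
  y=5 (E, w=60) cum 209
  y=9 (C, w=110) cum 319
  y=11 (A, w=120) cum 439  ← median
  y=12 (D, w=50) cum 489
  y=12 (G, w=300) cum 789
⇒ y* = 11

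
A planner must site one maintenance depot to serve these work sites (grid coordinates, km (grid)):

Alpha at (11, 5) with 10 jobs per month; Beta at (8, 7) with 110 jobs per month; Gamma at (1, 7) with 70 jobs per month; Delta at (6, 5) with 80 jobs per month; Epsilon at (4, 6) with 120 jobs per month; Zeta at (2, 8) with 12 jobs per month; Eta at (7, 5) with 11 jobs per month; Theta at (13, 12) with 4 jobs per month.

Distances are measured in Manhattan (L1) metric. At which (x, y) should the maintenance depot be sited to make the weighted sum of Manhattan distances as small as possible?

(6, 6)

Manhattan distance separates: Σwᵢ(|x−xᵢ|+|y−yᵢ|) = Σwᵢ|x−xᵢ| + Σwᵢ|y−yᵢ|, so x and y are optimised independently as 1-D weighted medians.
Total weight W = 417; half = 208.5.
x-coordinate, sorted with cumulative weight:
  x=1 (Gamma, w=70) cum 70
  x=2 (Zeta, w=12) cum 82
  x=4 (Epsilon, w=120) cum 202
  x=6 (Delta, w=80) cum 282  ← median
  x=7 (Eta, w=11) cum 293
  x=8 (Beta, w=110) cum 403
  x=11 (Alpha, w=10) cum 413
  x=13 (Theta, w=4) cum 417
⇒ x* = 6
y-coordinate, sorted with cumulative weight:
  y=5 (Alpha, w=10) cum 10
  y=5 (Delta, w=80) cum 90
  y=5 (Eta, w=11) cum 101
  y=6 (Epsilon, w=120) cum 221  ← median
  y=7 (Beta, w=110) cum 331
  y=7 (Gamma, w=70) cum 401
  y=8 (Zeta, w=12) cum 413
  y=12 (Theta, w=4) cum 417
⇒ y* = 6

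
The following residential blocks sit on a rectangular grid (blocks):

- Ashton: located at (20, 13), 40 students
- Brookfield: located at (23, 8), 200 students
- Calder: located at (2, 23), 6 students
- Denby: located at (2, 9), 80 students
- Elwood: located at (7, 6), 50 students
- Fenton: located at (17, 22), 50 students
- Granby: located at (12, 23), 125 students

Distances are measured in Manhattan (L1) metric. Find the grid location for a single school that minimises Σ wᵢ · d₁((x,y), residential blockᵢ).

Manhattan distance separates: Σwᵢ(|x−xᵢ|+|y−yᵢ|) = Σwᵢ|x−xᵢ| + Σwᵢ|y−yᵢ|, so x and y are optimised independently as 1-D weighted medians.
Total weight W = 551; half = 275.5.
x-coordinate, sorted with cumulative weight:
  x=2 (Calder, w=6) cum 6
  x=2 (Denby, w=80) cum 86
  x=7 (Elwood, w=50) cum 136
  x=12 (Granby, w=125) cum 261
  x=17 (Fenton, w=50) cum 311  ← median
  x=20 (Ashton, w=40) cum 351
  x=23 (Brookfield, w=200) cum 551
⇒ x* = 17
y-coordinate, sorted with cumulative weight:
  y=6 (Elwood, w=50) cum 50
  y=8 (Brookfield, w=200) cum 250
  y=9 (Denby, w=80) cum 330  ← median
  y=13 (Ashton, w=40) cum 370
  y=22 (Fenton, w=50) cum 420
  y=23 (Calder, w=6) cum 426
  y=23 (Granby, w=125) cum 551
⇒ y* = 9

(17, 9)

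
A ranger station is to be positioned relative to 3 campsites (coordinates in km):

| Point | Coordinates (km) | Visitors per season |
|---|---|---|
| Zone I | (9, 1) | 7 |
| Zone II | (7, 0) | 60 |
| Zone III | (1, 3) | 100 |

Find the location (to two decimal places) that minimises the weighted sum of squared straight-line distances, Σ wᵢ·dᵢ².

The minimiser of Σwᵢ‖p−pᵢ‖² is the weighted centroid p* = (Σwᵢpᵢ)/(Σwᵢ).
Σwᵢ = 167.
Σwᵢxᵢ = 7·9 + 60·7 + 100·1 = 583.
Σwᵢyᵢ = 7·1 + 60·0 + 100·3 = 307.
x* = 583/167 = 3.49, y* = 307/167 = 1.84.

(3.49, 1.84)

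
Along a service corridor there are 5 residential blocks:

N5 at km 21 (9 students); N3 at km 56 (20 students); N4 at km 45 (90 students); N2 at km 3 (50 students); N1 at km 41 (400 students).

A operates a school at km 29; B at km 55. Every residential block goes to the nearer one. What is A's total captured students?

459

The indifferent point is the midpoint (29+55)/2 = 42; residential blocks left of it (closer to A at 29) go to A, those right go to B.
  N2 at 3 (w=50) → A
  N5 at 21 (w=9) → A
  N1 at 41 (w=400) → A
  N4 at 45 (w=90) → B
  N3 at 56 (w=20) → B
A captures 459; B captures 110.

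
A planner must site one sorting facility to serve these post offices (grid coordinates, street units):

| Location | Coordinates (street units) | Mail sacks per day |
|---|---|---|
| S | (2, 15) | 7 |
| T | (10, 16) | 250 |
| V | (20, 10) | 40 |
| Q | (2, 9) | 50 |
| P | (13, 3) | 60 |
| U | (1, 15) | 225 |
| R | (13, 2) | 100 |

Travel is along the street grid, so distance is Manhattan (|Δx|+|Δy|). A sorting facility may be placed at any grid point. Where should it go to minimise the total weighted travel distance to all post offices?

Manhattan distance separates: Σwᵢ(|x−xᵢ|+|y−yᵢ|) = Σwᵢ|x−xᵢ| + Σwᵢ|y−yᵢ|, so x and y are optimised independently as 1-D weighted medians.
Total weight W = 732; half = 366.
x-coordinate, sorted with cumulative weight:
  x=1 (U, w=225) cum 225
  x=2 (S, w=7) cum 232
  x=2 (Q, w=50) cum 282
  x=10 (T, w=250) cum 532  ← median
  x=13 (P, w=60) cum 592
  x=13 (R, w=100) cum 692
  x=20 (V, w=40) cum 732
⇒ x* = 10
y-coordinate, sorted with cumulative weight:
  y=2 (R, w=100) cum 100
  y=3 (P, w=60) cum 160
  y=9 (Q, w=50) cum 210
  y=10 (V, w=40) cum 250
  y=15 (S, w=7) cum 257
  y=15 (U, w=225) cum 482  ← median
  y=16 (T, w=250) cum 732
⇒ y* = 15

(10, 15)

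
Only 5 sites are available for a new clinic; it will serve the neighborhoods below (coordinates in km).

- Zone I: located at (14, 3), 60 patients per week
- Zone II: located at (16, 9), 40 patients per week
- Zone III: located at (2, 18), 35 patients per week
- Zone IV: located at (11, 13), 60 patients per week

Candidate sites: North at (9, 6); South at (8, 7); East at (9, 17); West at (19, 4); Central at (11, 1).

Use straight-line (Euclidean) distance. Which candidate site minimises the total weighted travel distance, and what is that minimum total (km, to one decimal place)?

North, total 1577.5 km

Total weighted distance at each candidate:
  North (9, 6): total = 1577.5
  South (8, 7): total = 1603.6
  East (9, 17): total = 1833.0
  West (19, 4): total = 2032.5
  Central (11, 1): total = 1986.9
Minimum is at North with total 1577.5 km.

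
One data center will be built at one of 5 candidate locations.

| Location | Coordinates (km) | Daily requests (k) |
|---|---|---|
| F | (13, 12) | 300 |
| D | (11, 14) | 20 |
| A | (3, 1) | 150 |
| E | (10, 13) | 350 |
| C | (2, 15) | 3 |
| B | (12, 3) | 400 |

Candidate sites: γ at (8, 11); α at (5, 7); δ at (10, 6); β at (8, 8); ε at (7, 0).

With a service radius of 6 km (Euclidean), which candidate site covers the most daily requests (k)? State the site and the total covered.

γ, covering 670

Coverage radius r = 6 km; a point is covered iff (Δx)²+(Δy)² ≤ 6² = 36.
  γ (8, 11): covers {F, D, E} → 670
  α (5, 7): covers {none} → 0
  δ (10, 6): covers {B} → 400
  β (8, 8): covers {E} → 350
  ε (7, 0): covers {A, B} → 550
Maximum coverage at γ: 670 daily requests (k).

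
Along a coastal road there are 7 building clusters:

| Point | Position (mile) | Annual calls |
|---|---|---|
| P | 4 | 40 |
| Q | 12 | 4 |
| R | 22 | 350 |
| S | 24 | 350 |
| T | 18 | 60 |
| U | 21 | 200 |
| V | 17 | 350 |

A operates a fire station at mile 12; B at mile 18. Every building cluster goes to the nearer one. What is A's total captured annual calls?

The indifferent point is the midpoint (12+18)/2 = 15; building clusters left of it (closer to A at 12) go to A, those right go to B.
  P at 4 (w=40) → A
  Q at 12 (w=4) → A
  V at 17 (w=350) → B
  T at 18 (w=60) → B
  U at 21 (w=200) → B
  R at 22 (w=350) → B
  S at 24 (w=350) → B
A captures 44; B captures 1310.

44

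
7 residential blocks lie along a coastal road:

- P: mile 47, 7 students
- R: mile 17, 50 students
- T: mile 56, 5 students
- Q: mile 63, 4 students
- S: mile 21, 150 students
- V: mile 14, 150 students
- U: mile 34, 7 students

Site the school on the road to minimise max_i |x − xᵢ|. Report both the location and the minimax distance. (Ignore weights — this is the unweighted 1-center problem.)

The 1-center on a line is the midpoint of the two extreme points: leftmost at 14, rightmost at 63.
Optimal location = (14 + 63)/2 = 38.5; maximum distance = (63 − 14)/2 = 24.5.

location 38.5, max distance 24.5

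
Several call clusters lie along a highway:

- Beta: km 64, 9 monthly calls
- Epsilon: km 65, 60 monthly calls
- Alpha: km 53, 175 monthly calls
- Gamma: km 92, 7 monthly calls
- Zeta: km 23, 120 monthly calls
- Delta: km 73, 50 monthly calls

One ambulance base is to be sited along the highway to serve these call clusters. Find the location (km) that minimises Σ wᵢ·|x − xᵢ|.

x = 53

For a sum of weighted absolute distances on a line, the optimum is the weighted median (not the mean). Total weight W = 421; half-weight = 210.5.
Sort by position and accumulate weight:
  km 23 (Zeta, w=120) → cum 120
  km 53 (Alpha, w=175) → cum 295  ≥ 210.5 → median here
  km 64 (Beta, w=9) → cum 304
  km 65 (Epsilon, w=60) → cum 364
  km 73 (Delta, w=50) → cum 414
  km 92 (Gamma, w=7) → cum 421
Optimal location: km 53.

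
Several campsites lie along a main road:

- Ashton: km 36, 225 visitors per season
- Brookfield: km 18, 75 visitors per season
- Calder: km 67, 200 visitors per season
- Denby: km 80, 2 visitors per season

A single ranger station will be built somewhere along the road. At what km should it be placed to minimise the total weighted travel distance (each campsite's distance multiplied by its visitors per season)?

For a sum of weighted absolute distances on a line, the optimum is the weighted median (not the mean). Total weight W = 502; half-weight = 251.
Sort by position and accumulate weight:
  km 18 (Brookfield, w=75) → cum 75
  km 36 (Ashton, w=225) → cum 300  ≥ 251 → median here
  km 67 (Calder, w=200) → cum 500
  km 80 (Denby, w=2) → cum 502
Optimal location: km 36.

x = 36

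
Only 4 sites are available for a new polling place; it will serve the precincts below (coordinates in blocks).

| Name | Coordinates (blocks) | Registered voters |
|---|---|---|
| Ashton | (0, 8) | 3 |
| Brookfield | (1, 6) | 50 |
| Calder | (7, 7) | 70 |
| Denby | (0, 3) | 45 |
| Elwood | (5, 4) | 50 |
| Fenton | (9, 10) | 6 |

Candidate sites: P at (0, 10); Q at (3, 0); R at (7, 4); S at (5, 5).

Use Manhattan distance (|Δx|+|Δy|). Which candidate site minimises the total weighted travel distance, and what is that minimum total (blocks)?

Total weighted distance at each candidate:
  P (0, 10): total = 1875
  Q (3, 0): total = 1869
  R (7, 4): total = 1151
  S (5, 5): total = 973
Minimum is at S with total 973 blocks.

S, total 973 blocks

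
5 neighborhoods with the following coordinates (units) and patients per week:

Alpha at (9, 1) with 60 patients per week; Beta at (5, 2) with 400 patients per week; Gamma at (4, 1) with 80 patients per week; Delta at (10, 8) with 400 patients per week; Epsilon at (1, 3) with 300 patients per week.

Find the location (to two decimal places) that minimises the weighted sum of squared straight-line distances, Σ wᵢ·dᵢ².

The minimiser of Σwᵢ‖p−pᵢ‖² is the weighted centroid p* = (Σwᵢpᵢ)/(Σwᵢ).
Σwᵢ = 1240.
Σwᵢxᵢ = 60·9 + 400·5 + 80·4 + 400·10 + 300·1 = 7160.
Σwᵢyᵢ = 60·1 + 400·2 + 80·1 + 400·8 + 300·3 = 5040.
x* = 7160/1240 = 5.77, y* = 5040/1240 = 4.06.

(5.77, 4.06)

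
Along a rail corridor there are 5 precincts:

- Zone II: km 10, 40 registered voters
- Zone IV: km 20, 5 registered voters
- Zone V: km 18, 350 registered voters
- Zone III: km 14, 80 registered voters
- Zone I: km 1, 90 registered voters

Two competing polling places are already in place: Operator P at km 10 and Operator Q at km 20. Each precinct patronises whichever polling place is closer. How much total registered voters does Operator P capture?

210

The indifferent point is the midpoint (10+20)/2 = 15; precincts left of it (closer to Operator P at 10) go to Operator P, those right go to Operator Q.
  Zone I at 1 (w=90) → Operator P
  Zone II at 10 (w=40) → Operator P
  Zone III at 14 (w=80) → Operator P
  Zone V at 18 (w=350) → Operator Q
  Zone IV at 20 (w=5) → Operator Q
Operator P captures 210; Operator Q captures 355.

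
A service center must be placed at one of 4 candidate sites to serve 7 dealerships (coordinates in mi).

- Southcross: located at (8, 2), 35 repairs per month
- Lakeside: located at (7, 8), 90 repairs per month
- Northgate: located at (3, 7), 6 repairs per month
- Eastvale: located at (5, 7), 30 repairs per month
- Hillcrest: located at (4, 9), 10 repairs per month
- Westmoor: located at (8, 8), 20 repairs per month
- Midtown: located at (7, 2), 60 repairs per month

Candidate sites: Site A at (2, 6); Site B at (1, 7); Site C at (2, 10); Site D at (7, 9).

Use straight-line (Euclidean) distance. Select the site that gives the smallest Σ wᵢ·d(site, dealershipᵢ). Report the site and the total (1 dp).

Site D, total 927.5 mi

Total weighted distance at each candidate:
  Site A (2, 6): total = 1387.1
  Site B (1, 7): total = 1626.6
  Site C (2, 10): total = 1695.8
  Site D (7, 9): total = 927.5
Minimum is at Site D with total 927.5 mi.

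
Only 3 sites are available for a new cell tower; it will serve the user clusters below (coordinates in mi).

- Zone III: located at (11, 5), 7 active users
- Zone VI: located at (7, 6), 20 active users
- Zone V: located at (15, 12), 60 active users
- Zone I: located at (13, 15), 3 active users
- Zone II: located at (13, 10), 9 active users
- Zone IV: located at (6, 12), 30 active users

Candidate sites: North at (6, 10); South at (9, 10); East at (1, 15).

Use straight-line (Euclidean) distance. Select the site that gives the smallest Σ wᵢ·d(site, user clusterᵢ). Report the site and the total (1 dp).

Total weighted distance at each candidate:
  North (6, 10): total = 833.9
  South (9, 10): total = 670.0
  East (1, 15): total = 1502.3
Minimum is at South with total 670.0 mi.

South, total 670.0 mi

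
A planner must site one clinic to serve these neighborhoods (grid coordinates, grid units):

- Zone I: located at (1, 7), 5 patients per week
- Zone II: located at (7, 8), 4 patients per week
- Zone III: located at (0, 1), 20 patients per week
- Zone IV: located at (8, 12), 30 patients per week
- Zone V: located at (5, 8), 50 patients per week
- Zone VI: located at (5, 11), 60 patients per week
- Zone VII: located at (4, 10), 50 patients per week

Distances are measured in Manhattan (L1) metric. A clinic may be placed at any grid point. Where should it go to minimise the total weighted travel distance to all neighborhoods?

(5, 10)

Manhattan distance separates: Σwᵢ(|x−xᵢ|+|y−yᵢ|) = Σwᵢ|x−xᵢ| + Σwᵢ|y−yᵢ|, so x and y are optimised independently as 1-D weighted medians.
Total weight W = 219; half = 109.5.
x-coordinate, sorted with cumulative weight:
  x=0 (Zone III, w=20) cum 20
  x=1 (Zone I, w=5) cum 25
  x=4 (Zone VII, w=50) cum 75
  x=5 (Zone V, w=50) cum 125  ← median
  x=5 (Zone VI, w=60) cum 185
  x=7 (Zone II, w=4) cum 189
  x=8 (Zone IV, w=30) cum 219
⇒ x* = 5
y-coordinate, sorted with cumulative weight:
  y=1 (Zone III, w=20) cum 20
  y=7 (Zone I, w=5) cum 25
  y=8 (Zone II, w=4) cum 29
  y=8 (Zone V, w=50) cum 79
  y=10 (Zone VII, w=50) cum 129  ← median
  y=11 (Zone VI, w=60) cum 189
  y=12 (Zone IV, w=30) cum 219
⇒ y* = 10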